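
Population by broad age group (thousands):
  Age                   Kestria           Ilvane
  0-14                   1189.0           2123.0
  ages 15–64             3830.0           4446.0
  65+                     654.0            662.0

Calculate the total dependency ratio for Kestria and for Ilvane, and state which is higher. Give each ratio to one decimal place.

Kestria: (1189.0 + 654.0) / 3830.0 × 100 = 1843.0 / 3830.0 × 100 = 48.1
Ilvane: (2123.0 + 662.0) / 4446.0 × 100 = 2785.0 / 4446.0 × 100 = 62.6

Kestria: 48.1
Ilvane: 62.6
Higher: Ilvane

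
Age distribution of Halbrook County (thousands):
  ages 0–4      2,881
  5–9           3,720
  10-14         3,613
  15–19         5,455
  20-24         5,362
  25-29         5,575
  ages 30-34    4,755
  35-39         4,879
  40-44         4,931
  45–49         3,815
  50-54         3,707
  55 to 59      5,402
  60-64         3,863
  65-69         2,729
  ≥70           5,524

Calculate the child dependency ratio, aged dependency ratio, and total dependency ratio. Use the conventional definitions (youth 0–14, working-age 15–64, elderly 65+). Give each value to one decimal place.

0–14: 2,881 + 3,720 + 3,613 = 10,214
15–64: 5,455 + 5,362 + 5,575 + 4,755 + 4,879 + 4,931 + 3,815 + 3,707 + 5,402 + 3,863 = 47,744
65+: 2,729 + 5,524 = 8,253
Youth dependency ratio = 10,214 / 47,744 × 100 = 21.4
Old-age dependency ratio = 8,253 / 47,744 × 100 = 17.3
Total dependency ratio = (10,214 + 8,253) / 47,744 × 100 = 18,467 / 47,744 × 100 = 38.7

Youth dependency ratio: 21.4
Old-age dependency ratio: 17.3
Total dependency ratio: 38.7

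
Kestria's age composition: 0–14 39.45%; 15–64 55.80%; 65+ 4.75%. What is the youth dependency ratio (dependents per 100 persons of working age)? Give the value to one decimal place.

Youth dependency ratio: 70.7

Youth dependency ratio = 39.45 / 55.80 × 100 = 70.7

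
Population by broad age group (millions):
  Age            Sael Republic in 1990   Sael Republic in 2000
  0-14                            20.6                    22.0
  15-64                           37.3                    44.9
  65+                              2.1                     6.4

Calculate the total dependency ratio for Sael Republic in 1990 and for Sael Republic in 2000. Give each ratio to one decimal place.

Sael Republic in 1990: (20.6 + 2.1) / 37.3 × 100 = 22.7 / 37.3 × 100 = 60.9
Sael Republic in 2000: (22.0 + 6.4) / 44.9 × 100 = 28.4 / 44.9 × 100 = 63.3

Sael Republic in 1990: 60.9
Sael Republic in 2000: 63.3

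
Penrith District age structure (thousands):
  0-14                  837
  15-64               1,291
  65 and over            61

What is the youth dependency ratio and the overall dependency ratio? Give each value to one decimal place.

Youth dependency ratio: 64.8
Total dependency ratio: 69.6

Youth dependency ratio = 837 / 1,291 × 100 = 64.8
Total dependency ratio = (837 + 61) / 1,291 × 100 = 898 / 1,291 × 100 = 69.6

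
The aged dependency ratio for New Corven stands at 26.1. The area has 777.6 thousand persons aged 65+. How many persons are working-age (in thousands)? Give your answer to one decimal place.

Working-age: 2 979.3

Old-age dependency ratio = elderly / working-age × 100
26.1 = 777.6 / W × 100
⇒ 2 979.3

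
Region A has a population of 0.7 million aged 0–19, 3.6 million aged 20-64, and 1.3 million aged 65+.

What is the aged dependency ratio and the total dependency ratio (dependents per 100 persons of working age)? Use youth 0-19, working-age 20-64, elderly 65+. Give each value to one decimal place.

Old-age dependency ratio: 36.1
Total dependency ratio: 55.6

Old-age dependency ratio = 1.3 / 3.6 × 100 = 36.1
Total dependency ratio = (0.7 + 1.3) / 3.6 × 100 = 2.0 / 3.6 × 100 = 55.6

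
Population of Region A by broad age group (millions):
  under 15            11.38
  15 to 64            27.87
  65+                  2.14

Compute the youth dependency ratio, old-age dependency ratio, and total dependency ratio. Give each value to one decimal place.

Youth dependency ratio: 40.8
Old-age dependency ratio: 7.7
Total dependency ratio: 48.5

Youth dependency ratio = 11.38 / 27.87 × 100 = 40.8
Old-age dependency ratio = 2.14 / 27.87 × 100 = 7.7
Total dependency ratio = (11.38 + 2.14) / 27.87 × 100 = 13.52 / 27.87 × 100 = 48.5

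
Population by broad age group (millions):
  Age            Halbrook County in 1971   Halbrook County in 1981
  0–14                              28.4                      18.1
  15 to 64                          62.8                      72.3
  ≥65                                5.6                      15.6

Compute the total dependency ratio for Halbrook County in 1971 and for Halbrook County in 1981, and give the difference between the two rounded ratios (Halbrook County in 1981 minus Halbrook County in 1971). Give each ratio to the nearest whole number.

Halbrook County in 1971: (28.4 + 5.6) / 62.8 × 100 = 34.0 / 62.8 × 100 = 54
Halbrook County in 1981: (18.1 + 15.6) / 72.3 × 100 = 33.7 / 72.3 × 100 = 47

Halbrook County in 1971: 54
Halbrook County in 1981: 47
Difference: -7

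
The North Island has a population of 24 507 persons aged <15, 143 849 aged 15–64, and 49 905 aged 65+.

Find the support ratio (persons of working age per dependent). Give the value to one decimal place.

Support ratio: 1.9

Support ratio = 143 849 / (24 507 + 49 905) = 143 849 / 74 412 = 1.9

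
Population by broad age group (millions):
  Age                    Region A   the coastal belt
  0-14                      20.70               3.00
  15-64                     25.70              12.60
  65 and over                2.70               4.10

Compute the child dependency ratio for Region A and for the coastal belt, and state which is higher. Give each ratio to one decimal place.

Region A: 20.70 / 25.70 × 100 = 80.5
the coastal belt: 3.00 / 12.60 × 100 = 23.8

Region A: 80.5
the coastal belt: 23.8
Higher: Region A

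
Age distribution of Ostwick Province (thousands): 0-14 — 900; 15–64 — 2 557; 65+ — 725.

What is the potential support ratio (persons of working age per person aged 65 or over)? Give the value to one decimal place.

Potential support ratio = 2 557 / 725 = 3.5

Potential support ratio: 3.5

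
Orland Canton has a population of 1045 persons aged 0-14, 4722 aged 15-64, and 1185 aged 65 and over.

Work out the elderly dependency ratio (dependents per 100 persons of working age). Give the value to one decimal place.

Old-age dependency ratio: 25.1

Old-age dependency ratio = 1185 / 4722 × 100 = 25.1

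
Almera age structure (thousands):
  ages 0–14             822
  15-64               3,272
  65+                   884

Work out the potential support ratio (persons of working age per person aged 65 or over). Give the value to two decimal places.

Potential support ratio = 3,272 / 884 = 3.70

Potential support ratio: 3.70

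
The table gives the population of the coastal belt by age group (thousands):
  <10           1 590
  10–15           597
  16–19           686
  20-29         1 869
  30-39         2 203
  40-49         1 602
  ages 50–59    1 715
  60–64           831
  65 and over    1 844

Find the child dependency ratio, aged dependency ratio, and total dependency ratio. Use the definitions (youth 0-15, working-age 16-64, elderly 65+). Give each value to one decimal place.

0–15: 1 590 + 597 = 2 187
16–64: 686 + 1 869 + 2 203 + 1 602 + 1 715 + 831 = 8 906
65+: 1 844
Youth dependency ratio = 2 187 / 8 906 × 100 = 24.6
Old-age dependency ratio = 1 844 / 8 906 × 100 = 20.7
Total dependency ratio = (2 187 + 1 844) / 8 906 × 100 = 4 031 / 8 906 × 100 = 45.3

Youth dependency ratio: 24.6
Old-age dependency ratio: 20.7
Total dependency ratio: 45.3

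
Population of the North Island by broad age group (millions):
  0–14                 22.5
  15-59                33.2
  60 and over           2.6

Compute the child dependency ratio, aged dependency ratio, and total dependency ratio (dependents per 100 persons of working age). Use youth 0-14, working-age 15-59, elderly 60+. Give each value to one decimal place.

Youth dependency ratio: 67.8
Old-age dependency ratio: 7.8
Total dependency ratio: 75.6

Youth dependency ratio = 22.5 / 33.2 × 100 = 67.8
Old-age dependency ratio = 2.6 / 33.2 × 100 = 7.8
Total dependency ratio = (22.5 + 2.6) / 33.2 × 100 = 25.1 / 33.2 × 100 = 75.6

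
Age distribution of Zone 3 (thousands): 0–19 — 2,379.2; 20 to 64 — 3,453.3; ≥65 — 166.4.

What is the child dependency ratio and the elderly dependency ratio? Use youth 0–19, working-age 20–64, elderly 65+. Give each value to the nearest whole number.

Youth dependency ratio: 69
Old-age dependency ratio: 5

Youth dependency ratio = 2,379.2 / 3,453.3 × 100 = 69
Old-age dependency ratio = 166.4 / 3,453.3 × 100 = 5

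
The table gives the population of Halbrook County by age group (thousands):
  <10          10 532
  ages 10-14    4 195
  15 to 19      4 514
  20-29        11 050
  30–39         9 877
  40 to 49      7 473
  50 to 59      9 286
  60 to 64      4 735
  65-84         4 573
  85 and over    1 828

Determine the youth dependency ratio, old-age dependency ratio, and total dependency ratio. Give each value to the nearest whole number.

0–14: 10 532 + 4 195 = 14 727
15–64: 4 514 + 11 050 + 9 877 + 7 473 + 9 286 + 4 735 = 46 935
65+: 4 573 + 1 828 = 6 401
Youth dependency ratio = 14 727 / 46 935 × 100 = 31
Old-age dependency ratio = 6 401 / 46 935 × 100 = 14
Total dependency ratio = (14 727 + 6 401) / 46 935 × 100 = 21 128 / 46 935 × 100 = 45

Youth dependency ratio: 31
Old-age dependency ratio: 14
Total dependency ratio: 45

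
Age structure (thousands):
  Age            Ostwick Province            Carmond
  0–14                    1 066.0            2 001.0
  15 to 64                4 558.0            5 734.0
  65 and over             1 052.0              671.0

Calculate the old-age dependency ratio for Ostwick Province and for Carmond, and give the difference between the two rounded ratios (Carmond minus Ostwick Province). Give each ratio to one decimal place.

Ostwick Province: 23.1
Carmond: 11.7
Difference: -11.4

Ostwick Province: 1 052.0 / 4 558.0 × 100 = 23.1
Carmond: 671.0 / 5 734.0 × 100 = 11.7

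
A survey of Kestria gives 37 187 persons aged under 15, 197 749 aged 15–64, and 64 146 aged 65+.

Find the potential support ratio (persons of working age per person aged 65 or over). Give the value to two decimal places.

Potential support ratio: 3.08

Potential support ratio = 197 749 / 64 146 = 3.08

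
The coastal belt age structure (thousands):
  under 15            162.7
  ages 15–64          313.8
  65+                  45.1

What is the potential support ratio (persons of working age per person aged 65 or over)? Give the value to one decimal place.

Potential support ratio: 7.0

Potential support ratio = 313.8 / 45.1 = 7.0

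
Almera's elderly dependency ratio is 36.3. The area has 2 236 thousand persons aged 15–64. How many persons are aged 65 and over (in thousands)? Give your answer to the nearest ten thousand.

Aged 65 and over: 810

Old-age dependency ratio = elderly / working-age × 100
36.3 = E / 2 236 × 100
⇒ 810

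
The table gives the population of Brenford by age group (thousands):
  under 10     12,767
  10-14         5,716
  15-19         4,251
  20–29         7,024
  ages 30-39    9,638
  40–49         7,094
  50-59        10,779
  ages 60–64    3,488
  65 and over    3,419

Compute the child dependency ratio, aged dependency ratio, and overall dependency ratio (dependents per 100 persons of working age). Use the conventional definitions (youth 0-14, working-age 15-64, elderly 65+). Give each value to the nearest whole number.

Youth dependency ratio: 44
Old-age dependency ratio: 8
Total dependency ratio: 52

0–14: 12,767 + 5,716 = 18,483
15–64: 4,251 + 7,024 + 9,638 + 7,094 + 10,779 + 3,488 = 42,274
65+: 3,419
Youth dependency ratio = 18,483 / 42,274 × 100 = 44
Old-age dependency ratio = 3,419 / 42,274 × 100 = 8
Total dependency ratio = (18,483 + 3,419) / 42,274 × 100 = 21,902 / 42,274 × 100 = 52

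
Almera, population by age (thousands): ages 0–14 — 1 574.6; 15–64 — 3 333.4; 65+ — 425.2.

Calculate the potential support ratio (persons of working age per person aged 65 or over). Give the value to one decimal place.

Potential support ratio: 7.8

Potential support ratio = 3 333.4 / 425.2 = 7.8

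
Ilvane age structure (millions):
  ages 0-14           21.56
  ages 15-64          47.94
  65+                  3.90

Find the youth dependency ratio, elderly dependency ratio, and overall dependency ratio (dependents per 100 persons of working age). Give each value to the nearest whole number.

Youth dependency ratio: 45
Old-age dependency ratio: 8
Total dependency ratio: 53

Youth dependency ratio = 21.56 / 47.94 × 100 = 45
Old-age dependency ratio = 3.90 / 47.94 × 100 = 8
Total dependency ratio = (21.56 + 3.90) / 47.94 × 100 = 25.46 / 47.94 × 100 = 53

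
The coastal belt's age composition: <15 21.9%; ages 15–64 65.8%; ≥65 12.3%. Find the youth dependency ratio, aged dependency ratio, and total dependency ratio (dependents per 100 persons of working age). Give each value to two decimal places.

Youth dependency ratio = 21.9 / 65.8 × 100 = 33.28
Old-age dependency ratio = 12.3 / 65.8 × 100 = 18.69
Total dependency ratio = (21.9 + 12.3) / 65.8 × 100 = 34.2 / 65.8 × 100 = 51.98

Youth dependency ratio: 33.28
Old-age dependency ratio: 18.69
Total dependency ratio: 51.98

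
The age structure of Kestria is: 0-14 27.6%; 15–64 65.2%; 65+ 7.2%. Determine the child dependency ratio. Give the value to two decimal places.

Youth dependency ratio: 42.33

Youth dependency ratio = 27.6 / 65.2 × 100 = 42.33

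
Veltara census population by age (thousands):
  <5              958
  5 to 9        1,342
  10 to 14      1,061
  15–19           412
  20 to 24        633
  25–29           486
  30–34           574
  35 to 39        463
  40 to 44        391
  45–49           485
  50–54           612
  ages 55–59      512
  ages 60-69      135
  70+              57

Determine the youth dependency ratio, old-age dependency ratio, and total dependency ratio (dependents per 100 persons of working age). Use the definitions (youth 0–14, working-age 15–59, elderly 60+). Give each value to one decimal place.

Youth dependency ratio: 73.6
Old-age dependency ratio: 4.2
Total dependency ratio: 77.8

0–14: 958 + 1,342 + 1,061 = 3,361
15–59: 412 + 633 + 486 + 574 + 463 + 391 + 485 + 612 + 512 = 4,568
60+: 135 + 57 = 192
Youth dependency ratio = 3,361 / 4,568 × 100 = 73.6
Old-age dependency ratio = 192 / 4,568 × 100 = 4.2
Total dependency ratio = (3,361 + 192) / 4,568 × 100 = 3,553 / 4,568 × 100 = 77.8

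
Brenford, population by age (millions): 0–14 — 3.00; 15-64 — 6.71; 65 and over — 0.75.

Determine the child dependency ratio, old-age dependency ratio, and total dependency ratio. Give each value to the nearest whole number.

Youth dependency ratio: 45
Old-age dependency ratio: 11
Total dependency ratio: 56

Youth dependency ratio = 3.00 / 6.71 × 100 = 45
Old-age dependency ratio = 0.75 / 6.71 × 100 = 11
Total dependency ratio = (3.00 + 0.75) / 6.71 × 100 = 3.75 / 6.71 × 100 = 56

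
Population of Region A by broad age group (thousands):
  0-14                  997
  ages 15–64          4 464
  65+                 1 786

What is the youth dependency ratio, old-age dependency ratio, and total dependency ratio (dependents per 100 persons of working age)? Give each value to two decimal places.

Youth dependency ratio = 997 / 4 464 × 100 = 22.33
Old-age dependency ratio = 1 786 / 4 464 × 100 = 40.01
Total dependency ratio = (997 + 1 786) / 4 464 × 100 = 2 783 / 4 464 × 100 = 62.34

Youth dependency ratio: 22.33
Old-age dependency ratio: 40.01
Total dependency ratio: 62.34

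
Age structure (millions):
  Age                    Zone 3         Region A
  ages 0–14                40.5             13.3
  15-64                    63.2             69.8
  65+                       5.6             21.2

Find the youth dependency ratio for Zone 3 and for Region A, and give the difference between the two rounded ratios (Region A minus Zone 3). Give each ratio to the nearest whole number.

Zone 3: 64
Region A: 19
Difference: -45

Zone 3: 40.5 / 63.2 × 100 = 64
Region A: 13.3 / 69.8 × 100 = 19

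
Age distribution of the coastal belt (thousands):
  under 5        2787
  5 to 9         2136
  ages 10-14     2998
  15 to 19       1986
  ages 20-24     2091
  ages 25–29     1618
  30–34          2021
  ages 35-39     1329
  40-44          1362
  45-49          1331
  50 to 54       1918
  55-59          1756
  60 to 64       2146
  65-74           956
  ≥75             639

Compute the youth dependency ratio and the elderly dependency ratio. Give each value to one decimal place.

0–14: 2787 + 2136 + 2998 = 7921
15–64: 1986 + 2091 + 1618 + 2021 + 1329 + 1362 + 1331 + 1918 + 1756 + 2146 = 17558
65+: 956 + 639 = 1595
Youth dependency ratio = 7921 / 17558 × 100 = 45.1
Old-age dependency ratio = 1595 / 17558 × 100 = 9.1

Youth dependency ratio: 45.1
Old-age dependency ratio: 9.1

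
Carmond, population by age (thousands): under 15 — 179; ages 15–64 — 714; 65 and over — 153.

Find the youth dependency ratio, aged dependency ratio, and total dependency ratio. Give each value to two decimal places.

Youth dependency ratio: 25.07
Old-age dependency ratio: 21.43
Total dependency ratio: 46.50

Youth dependency ratio = 179 / 714 × 100 = 25.07
Old-age dependency ratio = 153 / 714 × 100 = 21.43
Total dependency ratio = (179 + 153) / 714 × 100 = 332 / 714 × 100 = 46.50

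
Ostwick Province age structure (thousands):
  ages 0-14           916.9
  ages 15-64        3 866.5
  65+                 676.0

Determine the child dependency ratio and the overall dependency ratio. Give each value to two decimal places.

Youth dependency ratio = 916.9 / 3 866.5 × 100 = 23.71
Total dependency ratio = (916.9 + 676.0) / 3 866.5 × 100 = 1 592.9 / 3 866.5 × 100 = 41.20

Youth dependency ratio: 23.71
Total dependency ratio: 41.20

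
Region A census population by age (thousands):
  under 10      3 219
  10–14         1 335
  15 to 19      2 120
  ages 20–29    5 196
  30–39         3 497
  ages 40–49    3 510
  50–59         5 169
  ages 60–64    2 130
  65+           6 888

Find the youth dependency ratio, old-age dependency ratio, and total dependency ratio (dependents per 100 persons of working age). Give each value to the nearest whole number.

Youth dependency ratio: 21
Old-age dependency ratio: 32
Total dependency ratio: 53

0–14: 3 219 + 1 335 = 4 554
15–64: 2 120 + 5 196 + 3 497 + 3 510 + 5 169 + 2 130 = 21 622
65+: 6 888
Youth dependency ratio = 4 554 / 21 622 × 100 = 21
Old-age dependency ratio = 6 888 / 21 622 × 100 = 32
Total dependency ratio = (4 554 + 6 888) / 21 622 × 100 = 11 442 / 21 622 × 100 = 53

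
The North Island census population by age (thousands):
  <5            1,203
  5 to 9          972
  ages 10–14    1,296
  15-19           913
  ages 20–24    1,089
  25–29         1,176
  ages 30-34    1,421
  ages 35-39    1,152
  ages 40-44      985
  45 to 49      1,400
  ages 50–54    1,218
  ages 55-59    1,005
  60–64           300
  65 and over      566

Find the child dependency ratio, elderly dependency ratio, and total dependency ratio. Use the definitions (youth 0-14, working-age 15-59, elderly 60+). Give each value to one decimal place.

0–14: 1,203 + 972 + 1,296 = 3,471
15–59: 913 + 1,089 + 1,176 + 1,421 + 1,152 + 985 + 1,400 + 1,218 + 1,005 = 10,359
60+: 300 + 566 = 866
Youth dependency ratio = 3,471 / 10,359 × 100 = 33.5
Old-age dependency ratio = 866 / 10,359 × 100 = 8.4
Total dependency ratio = (3,471 + 866) / 10,359 × 100 = 4,337 / 10,359 × 100 = 41.9

Youth dependency ratio: 33.5
Old-age dependency ratio: 8.4
Total dependency ratio: 41.9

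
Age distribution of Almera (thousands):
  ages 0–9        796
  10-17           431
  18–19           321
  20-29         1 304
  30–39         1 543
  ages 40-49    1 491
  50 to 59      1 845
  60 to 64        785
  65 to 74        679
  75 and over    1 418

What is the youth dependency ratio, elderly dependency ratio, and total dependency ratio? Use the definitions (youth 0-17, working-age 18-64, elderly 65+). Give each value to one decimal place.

0–17: 796 + 431 = 1 227
18–64: 321 + 1 304 + 1 543 + 1 491 + 1 845 + 785 = 7 289
65+: 679 + 1 418 = 2 097
Youth dependency ratio = 1 227 / 7 289 × 100 = 16.8
Old-age dependency ratio = 2 097 / 7 289 × 100 = 28.8
Total dependency ratio = (1 227 + 2 097) / 7 289 × 100 = 3 324 / 7 289 × 100 = 45.6

Youth dependency ratio: 16.8
Old-age dependency ratio: 28.8
Total dependency ratio: 45.6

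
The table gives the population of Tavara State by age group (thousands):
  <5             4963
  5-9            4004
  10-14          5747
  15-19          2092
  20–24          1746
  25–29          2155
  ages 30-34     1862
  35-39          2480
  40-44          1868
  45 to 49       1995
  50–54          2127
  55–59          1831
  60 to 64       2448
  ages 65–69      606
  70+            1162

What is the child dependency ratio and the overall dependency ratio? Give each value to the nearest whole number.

0–14: 4963 + 4004 + 5747 = 14714
15–64: 2092 + 1746 + 2155 + 1862 + 2480 + 1868 + 1995 + 2127 + 1831 + 2448 = 20604
65+: 606 + 1162 = 1768
Youth dependency ratio = 14714 / 20604 × 100 = 71
Total dependency ratio = (14714 + 1768) / 20604 × 100 = 16482 / 20604 × 100 = 80

Youth dependency ratio: 71
Total dependency ratio: 80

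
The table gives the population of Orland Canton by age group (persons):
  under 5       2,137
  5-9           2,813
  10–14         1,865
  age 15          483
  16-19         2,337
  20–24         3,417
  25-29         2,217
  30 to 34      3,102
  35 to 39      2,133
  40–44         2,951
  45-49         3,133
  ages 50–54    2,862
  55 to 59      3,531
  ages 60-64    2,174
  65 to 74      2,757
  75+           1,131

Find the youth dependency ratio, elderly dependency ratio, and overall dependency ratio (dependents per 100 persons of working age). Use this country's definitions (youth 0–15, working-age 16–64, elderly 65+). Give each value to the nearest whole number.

0–15: 2,137 + 2,813 + 1,865 + 483 = 7,298
16–64: 2,337 + 3,417 + 2,217 + 3,102 + 2,133 + 2,951 + 3,133 + 2,862 + 3,531 + 2,174 = 27,857
65+: 2,757 + 1,131 = 3,888
Youth dependency ratio = 7,298 / 27,857 × 100 = 26
Old-age dependency ratio = 3,888 / 27,857 × 100 = 14
Total dependency ratio = (7,298 + 3,888) / 27,857 × 100 = 11,186 / 27,857 × 100 = 40

Youth dependency ratio: 26
Old-age dependency ratio: 14
Total dependency ratio: 40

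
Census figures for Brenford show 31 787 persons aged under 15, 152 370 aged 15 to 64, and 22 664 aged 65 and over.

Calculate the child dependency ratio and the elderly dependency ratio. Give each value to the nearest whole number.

Youth dependency ratio: 21
Old-age dependency ratio: 15

Youth dependency ratio = 31 787 / 152 370 × 100 = 21
Old-age dependency ratio = 22 664 / 152 370 × 100 = 15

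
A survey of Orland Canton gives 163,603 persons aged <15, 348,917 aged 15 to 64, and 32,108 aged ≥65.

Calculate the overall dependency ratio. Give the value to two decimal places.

Total dependency ratio: 56.09

Total dependency ratio = (163,603 + 32,108) / 348,917 × 100 = 195,711 / 348,917 × 100 = 56.09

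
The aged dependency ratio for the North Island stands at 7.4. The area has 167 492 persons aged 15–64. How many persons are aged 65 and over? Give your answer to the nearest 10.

Old-age dependency ratio = elderly / working-age × 100
7.4 = E / 167 492 × 100
⇒ 12 390

Aged 65 and over: 12 390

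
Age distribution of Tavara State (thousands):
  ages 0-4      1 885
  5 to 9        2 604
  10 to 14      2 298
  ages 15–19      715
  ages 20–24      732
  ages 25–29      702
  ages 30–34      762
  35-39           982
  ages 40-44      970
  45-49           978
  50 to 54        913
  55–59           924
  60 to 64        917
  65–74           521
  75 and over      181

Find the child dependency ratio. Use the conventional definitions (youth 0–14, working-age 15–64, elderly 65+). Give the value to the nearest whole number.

0–14: 1 885 + 2 604 + 2 298 = 6 787
15–64: 715 + 732 + 702 + 762 + 982 + 970 + 978 + 913 + 924 + 917 = 8 595
65+: 521 + 181 = 702
Youth dependency ratio = 6 787 / 8 595 × 100 = 79

Youth dependency ratio: 79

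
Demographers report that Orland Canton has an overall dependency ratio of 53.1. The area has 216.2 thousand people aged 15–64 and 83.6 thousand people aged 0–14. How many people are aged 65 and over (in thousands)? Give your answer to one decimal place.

Total dependency ratio = (youth + elderly) / working-age × 100
53.1 = (83.6 + E) / 216.2 × 100
⇒ 31.2

Aged 65 and over: 31.2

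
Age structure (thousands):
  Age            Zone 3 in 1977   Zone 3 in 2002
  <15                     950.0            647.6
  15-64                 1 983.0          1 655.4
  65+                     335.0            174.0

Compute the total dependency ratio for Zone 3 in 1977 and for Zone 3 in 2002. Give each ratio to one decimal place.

Zone 3 in 1977: (950.0 + 335.0) / 1 983.0 × 100 = 1 285.0 / 1 983.0 × 100 = 64.8
Zone 3 in 2002: (647.6 + 174.0) / 1 655.4 × 100 = 821.6 / 1 655.4 × 100 = 49.6

Zone 3 in 1977: 64.8
Zone 3 in 2002: 49.6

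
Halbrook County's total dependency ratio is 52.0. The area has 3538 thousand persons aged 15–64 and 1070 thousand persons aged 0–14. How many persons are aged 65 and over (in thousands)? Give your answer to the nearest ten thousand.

Total dependency ratio = (youth + elderly) / working-age × 100
52.0 = (1070 + E) / 3538 × 100
⇒ 770

Aged 65 and over: 770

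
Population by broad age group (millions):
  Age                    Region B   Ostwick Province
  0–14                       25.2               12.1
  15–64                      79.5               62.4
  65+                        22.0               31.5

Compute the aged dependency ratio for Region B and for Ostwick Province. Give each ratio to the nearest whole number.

Region B: 22.0 / 79.5 × 100 = 28
Ostwick Province: 31.5 / 62.4 × 100 = 50

Region B: 28
Ostwick Province: 50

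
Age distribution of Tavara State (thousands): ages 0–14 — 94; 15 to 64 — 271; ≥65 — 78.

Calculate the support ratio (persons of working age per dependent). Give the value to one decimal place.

Support ratio: 1.6

Support ratio = 271 / (94 + 78) = 271 / 172 = 1.6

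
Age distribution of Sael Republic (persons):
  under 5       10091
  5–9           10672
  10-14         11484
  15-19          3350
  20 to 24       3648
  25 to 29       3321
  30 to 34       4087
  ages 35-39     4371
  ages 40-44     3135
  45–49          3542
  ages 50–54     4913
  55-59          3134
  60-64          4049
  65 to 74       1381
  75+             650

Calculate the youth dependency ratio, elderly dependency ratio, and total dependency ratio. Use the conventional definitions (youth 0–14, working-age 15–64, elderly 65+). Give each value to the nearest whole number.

0–14: 10091 + 10672 + 11484 = 32247
15–64: 3350 + 3648 + 3321 + 4087 + 4371 + 3135 + 3542 + 4913 + 3134 + 4049 = 37550
65+: 1381 + 650 = 2031
Youth dependency ratio = 32247 / 37550 × 100 = 86
Old-age dependency ratio = 2031 / 37550 × 100 = 5
Total dependency ratio = (32247 + 2031) / 37550 × 100 = 34278 / 37550 × 100 = 91

Youth dependency ratio: 86
Old-age dependency ratio: 5
Total dependency ratio: 91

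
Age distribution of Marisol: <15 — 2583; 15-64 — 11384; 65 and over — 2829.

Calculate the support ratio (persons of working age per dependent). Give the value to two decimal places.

Support ratio = 11384 / (2583 + 2829) = 11384 / 5412 = 2.10

Support ratio: 2.10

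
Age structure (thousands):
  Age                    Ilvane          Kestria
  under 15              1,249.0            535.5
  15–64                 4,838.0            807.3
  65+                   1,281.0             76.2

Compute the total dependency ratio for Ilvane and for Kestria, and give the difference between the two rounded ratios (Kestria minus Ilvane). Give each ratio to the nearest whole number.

Ilvane: (1,249.0 + 1,281.0) / 4,838.0 × 100 = 2,530.0 / 4,838.0 × 100 = 52
Kestria: (535.5 + 76.2) / 807.3 × 100 = 611.7 / 807.3 × 100 = 76

Ilvane: 52
Kestria: 76
Difference: +24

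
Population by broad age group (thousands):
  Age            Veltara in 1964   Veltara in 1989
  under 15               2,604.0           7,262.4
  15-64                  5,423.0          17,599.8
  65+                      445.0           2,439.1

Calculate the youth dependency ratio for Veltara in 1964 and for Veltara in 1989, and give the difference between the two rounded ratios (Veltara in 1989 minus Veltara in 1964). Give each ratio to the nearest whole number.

Veltara in 1964: 2,604.0 / 5,423.0 × 100 = 48
Veltara in 1989: 7,262.4 / 17,599.8 × 100 = 41

Veltara in 1964: 48
Veltara in 1989: 41
Difference: -7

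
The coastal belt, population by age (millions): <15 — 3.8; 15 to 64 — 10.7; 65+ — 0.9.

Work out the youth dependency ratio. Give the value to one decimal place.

Youth dependency ratio = 3.8 / 10.7 × 100 = 35.5

Youth dependency ratio: 35.5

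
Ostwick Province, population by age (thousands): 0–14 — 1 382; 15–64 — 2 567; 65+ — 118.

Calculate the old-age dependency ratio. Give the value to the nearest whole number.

Old-age dependency ratio = 118 / 2 567 × 100 = 5

Old-age dependency ratio: 5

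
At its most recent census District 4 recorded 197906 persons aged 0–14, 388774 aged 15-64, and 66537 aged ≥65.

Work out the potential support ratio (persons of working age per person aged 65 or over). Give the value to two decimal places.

Potential support ratio: 5.84

Potential support ratio = 388774 / 66537 = 5.84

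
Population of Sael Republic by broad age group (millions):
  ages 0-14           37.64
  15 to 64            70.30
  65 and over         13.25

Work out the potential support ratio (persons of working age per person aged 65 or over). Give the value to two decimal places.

Potential support ratio = 70.30 / 13.25 = 5.31

Potential support ratio: 5.31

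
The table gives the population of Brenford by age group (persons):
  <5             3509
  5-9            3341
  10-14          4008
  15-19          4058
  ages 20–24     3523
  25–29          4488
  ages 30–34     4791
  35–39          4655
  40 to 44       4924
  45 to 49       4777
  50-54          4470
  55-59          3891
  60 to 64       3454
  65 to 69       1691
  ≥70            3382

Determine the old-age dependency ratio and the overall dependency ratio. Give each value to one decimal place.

Old-age dependency ratio: 11.8
Total dependency ratio: 37.0

0–14: 3509 + 3341 + 4008 = 10858
15–64: 4058 + 3523 + 4488 + 4791 + 4655 + 4924 + 4777 + 4470 + 3891 + 3454 = 43031
65+: 1691 + 3382 = 5073
Old-age dependency ratio = 5073 / 43031 × 100 = 11.8
Total dependency ratio = (10858 + 5073) / 43031 × 100 = 15931 / 43031 × 100 = 37.0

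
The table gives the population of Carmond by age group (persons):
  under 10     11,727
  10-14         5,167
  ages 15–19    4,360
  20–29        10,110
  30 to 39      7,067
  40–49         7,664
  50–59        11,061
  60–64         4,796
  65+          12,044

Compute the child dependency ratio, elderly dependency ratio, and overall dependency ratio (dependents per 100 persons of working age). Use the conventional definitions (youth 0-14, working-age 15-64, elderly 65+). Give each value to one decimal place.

Youth dependency ratio: 37.5
Old-age dependency ratio: 26.7
Total dependency ratio: 64.2

0–14: 11,727 + 5,167 = 16,894
15–64: 4,360 + 10,110 + 7,067 + 7,664 + 11,061 + 4,796 = 45,058
65+: 12,044
Youth dependency ratio = 16,894 / 45,058 × 100 = 37.5
Old-age dependency ratio = 12,044 / 45,058 × 100 = 26.7
Total dependency ratio = (16,894 + 12,044) / 45,058 × 100 = 28,938 / 45,058 × 100 = 64.2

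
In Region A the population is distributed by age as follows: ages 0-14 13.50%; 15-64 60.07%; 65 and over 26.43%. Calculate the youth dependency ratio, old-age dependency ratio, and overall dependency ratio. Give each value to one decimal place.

Youth dependency ratio: 22.5
Old-age dependency ratio: 44.0
Total dependency ratio: 66.5

Youth dependency ratio = 13.50 / 60.07 × 100 = 22.5
Old-age dependency ratio = 26.43 / 60.07 × 100 = 44.0
Total dependency ratio = (13.50 + 26.43) / 60.07 × 100 = 39.93 / 60.07 × 100 = 66.5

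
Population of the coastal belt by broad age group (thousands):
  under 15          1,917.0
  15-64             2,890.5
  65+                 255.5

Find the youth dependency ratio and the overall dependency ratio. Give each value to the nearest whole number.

Youth dependency ratio: 66
Total dependency ratio: 75

Youth dependency ratio = 1,917.0 / 2,890.5 × 100 = 66
Total dependency ratio = (1,917.0 + 255.5) / 2,890.5 × 100 = 2,172.5 / 2,890.5 × 100 = 75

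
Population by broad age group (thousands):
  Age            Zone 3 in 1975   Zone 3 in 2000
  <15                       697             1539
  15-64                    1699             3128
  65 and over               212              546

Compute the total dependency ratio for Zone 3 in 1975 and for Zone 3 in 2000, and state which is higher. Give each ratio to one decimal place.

Zone 3 in 1975: (697 + 212) / 1699 × 100 = 909 / 1699 × 100 = 53.5
Zone 3 in 2000: (1539 + 546) / 3128 × 100 = 2085 / 3128 × 100 = 66.7

Zone 3 in 1975: 53.5
Zone 3 in 2000: 66.7
Higher: Zone 3 in 2000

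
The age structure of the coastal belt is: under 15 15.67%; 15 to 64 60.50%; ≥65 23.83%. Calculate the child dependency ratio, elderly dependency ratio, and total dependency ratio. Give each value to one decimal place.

Youth dependency ratio: 25.9
Old-age dependency ratio: 39.4
Total dependency ratio: 65.3

Youth dependency ratio = 15.67 / 60.50 × 100 = 25.9
Old-age dependency ratio = 23.83 / 60.50 × 100 = 39.4
Total dependency ratio = (15.67 + 23.83) / 60.50 × 100 = 39.50 / 60.50 × 100 = 65.3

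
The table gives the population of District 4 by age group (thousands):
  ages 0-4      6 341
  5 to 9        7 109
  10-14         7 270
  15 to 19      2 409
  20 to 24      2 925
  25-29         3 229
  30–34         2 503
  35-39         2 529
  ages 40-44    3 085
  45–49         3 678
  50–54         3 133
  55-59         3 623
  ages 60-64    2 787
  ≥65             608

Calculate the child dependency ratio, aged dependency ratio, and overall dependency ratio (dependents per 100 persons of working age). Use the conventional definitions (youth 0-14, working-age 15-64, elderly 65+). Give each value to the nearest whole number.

0–14: 6 341 + 7 109 + 7 270 = 20 720
15–64: 2 409 + 2 925 + 3 229 + 2 503 + 2 529 + 3 085 + 3 678 + 3 133 + 3 623 + 2 787 = 29 901
65+: 608
Youth dependency ratio = 20 720 / 29 901 × 100 = 69
Old-age dependency ratio = 608 / 29 901 × 100 = 2
Total dependency ratio = (20 720 + 608) / 29 901 × 100 = 21 328 / 29 901 × 100 = 71

Youth dependency ratio: 69
Old-age dependency ratio: 2
Total dependency ratio: 71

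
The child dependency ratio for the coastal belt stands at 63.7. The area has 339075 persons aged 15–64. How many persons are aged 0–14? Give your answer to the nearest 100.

Aged 0–14: 216000

Youth dependency ratio = youth / working-age × 100
63.7 = Y / 339075 × 100
⇒ 216000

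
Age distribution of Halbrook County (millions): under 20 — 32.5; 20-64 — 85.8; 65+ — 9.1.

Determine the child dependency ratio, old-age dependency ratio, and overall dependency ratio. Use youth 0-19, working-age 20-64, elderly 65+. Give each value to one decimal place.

Youth dependency ratio = 32.5 / 85.8 × 100 = 37.9
Old-age dependency ratio = 9.1 / 85.8 × 100 = 10.6
Total dependency ratio = (32.5 + 9.1) / 85.8 × 100 = 41.6 / 85.8 × 100 = 48.5

Youth dependency ratio: 37.9
Old-age dependency ratio: 10.6
Total dependency ratio: 48.5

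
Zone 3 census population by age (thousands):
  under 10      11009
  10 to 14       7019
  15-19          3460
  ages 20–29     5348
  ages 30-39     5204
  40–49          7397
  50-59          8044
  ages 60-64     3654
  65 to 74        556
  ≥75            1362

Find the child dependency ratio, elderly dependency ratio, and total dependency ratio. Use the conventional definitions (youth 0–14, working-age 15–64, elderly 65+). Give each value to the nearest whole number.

Youth dependency ratio: 54
Old-age dependency ratio: 6
Total dependency ratio: 60

0–14: 11009 + 7019 = 18028
15–64: 3460 + 5348 + 5204 + 7397 + 8044 + 3654 = 33107
65+: 556 + 1362 = 1918
Youth dependency ratio = 18028 / 33107 × 100 = 54
Old-age dependency ratio = 1918 / 33107 × 100 = 6
Total dependency ratio = (18028 + 1918) / 33107 × 100 = 19946 / 33107 × 100 = 60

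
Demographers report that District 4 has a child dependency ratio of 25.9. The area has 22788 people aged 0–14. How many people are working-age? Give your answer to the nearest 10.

Youth dependency ratio = youth / working-age × 100
25.9 = 22788 / W × 100
⇒ 87980

Working-age: 87980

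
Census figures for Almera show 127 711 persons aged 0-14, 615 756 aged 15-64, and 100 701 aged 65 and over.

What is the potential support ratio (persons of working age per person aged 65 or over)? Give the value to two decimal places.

Potential support ratio = 615 756 / 100 701 = 6.11

Potential support ratio: 6.11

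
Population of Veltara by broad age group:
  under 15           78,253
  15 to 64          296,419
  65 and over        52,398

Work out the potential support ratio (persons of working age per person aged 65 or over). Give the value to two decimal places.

Potential support ratio: 5.66

Potential support ratio = 296,419 / 52,398 = 5.66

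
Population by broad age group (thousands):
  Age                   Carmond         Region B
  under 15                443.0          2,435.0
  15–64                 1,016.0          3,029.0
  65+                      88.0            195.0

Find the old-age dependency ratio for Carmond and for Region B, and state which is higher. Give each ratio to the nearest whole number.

Carmond: 88.0 / 1,016.0 × 100 = 9
Region B: 195.0 / 3,029.0 × 100 = 6

Carmond: 9
Region B: 6
Higher: Carmond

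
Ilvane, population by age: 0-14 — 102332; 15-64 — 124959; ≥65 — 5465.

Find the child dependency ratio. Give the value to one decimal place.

Youth dependency ratio: 81.9

Youth dependency ratio = 102332 / 124959 × 100 = 81.9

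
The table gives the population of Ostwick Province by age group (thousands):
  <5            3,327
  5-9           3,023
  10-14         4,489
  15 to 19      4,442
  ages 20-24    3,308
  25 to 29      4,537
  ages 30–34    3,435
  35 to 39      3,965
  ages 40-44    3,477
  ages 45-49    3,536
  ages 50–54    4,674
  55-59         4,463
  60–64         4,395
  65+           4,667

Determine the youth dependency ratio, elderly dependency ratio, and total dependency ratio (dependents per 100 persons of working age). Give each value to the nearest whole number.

Youth dependency ratio: 27
Old-age dependency ratio: 12
Total dependency ratio: 39

0–14: 3,327 + 3,023 + 4,489 = 10,839
15–64: 4,442 + 3,308 + 4,537 + 3,435 + 3,965 + 3,477 + 3,536 + 4,674 + 4,463 + 4,395 = 40,232
65+: 4,667
Youth dependency ratio = 10,839 / 40,232 × 100 = 27
Old-age dependency ratio = 4,667 / 40,232 × 100 = 12
Total dependency ratio = (10,839 + 4,667) / 40,232 × 100 = 15,506 / 40,232 × 100 = 39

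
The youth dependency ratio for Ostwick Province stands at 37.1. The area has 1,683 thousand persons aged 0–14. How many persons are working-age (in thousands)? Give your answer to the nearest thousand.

Working-age: 4,536

Youth dependency ratio = youth / working-age × 100
37.1 = 1,683 / W × 100
⇒ 4,536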